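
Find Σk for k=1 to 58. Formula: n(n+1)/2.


n(n+1)/2 = 58×59/2 = 3422/2 = 1711

Σk = 1711


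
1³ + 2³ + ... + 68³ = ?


n(n+1)/2 = 68×69/2 = 2346
Σk³ = 2346² = 5503716

Σk³ = 5503716


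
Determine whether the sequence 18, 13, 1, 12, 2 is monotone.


Differences: -5, -12, 11, -10
Difference at position 3 is +11 (> 0) but position 1 is -5 (< 0) — sequence both rises and falls
→ NOT monotonic

Not monotonic


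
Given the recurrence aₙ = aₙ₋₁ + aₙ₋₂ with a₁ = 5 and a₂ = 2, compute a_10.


Computing iteratively: 5, 2, 7, 9, 16, 25, 41, 66, 107, 173
a_10 = 173

a_10 = 173


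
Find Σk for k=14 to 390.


Σₖ₌14^390 k = Σₖ₌₁^390 k − Σₖ₌₁^13 k
= 390·391/2 − 13·14/2
= 76245 − 91 = 76154

Σk = 76154


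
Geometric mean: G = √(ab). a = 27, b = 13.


GM = √(27×13) = √351 = 18.735

GM = 18.735


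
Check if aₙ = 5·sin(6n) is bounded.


For all n, -1 ≤ sin(6n) ≤ 1, so -5 ≤ 5·sin(6n) ≤ 5
Lower bound: -5, Upper bound: 5
The sequence IS bounded

Bounded (-5 ≤ aₙ ≤ 5)


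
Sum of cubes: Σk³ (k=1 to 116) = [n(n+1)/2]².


n(n+1)/2 = 116×117/2 = 6786
Σk³ = 6786² = 46049796

Σk³ = 46049796


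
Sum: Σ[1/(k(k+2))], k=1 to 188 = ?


1/(k(k+2)) = (1/2)·(1/k - 1/(k+2)) (partial fractions)
Telescoping: Σ = (1/2)·(1 + 1/2 - 1/189 - 1/190) = 26743/35910

Sum = 26743/35910


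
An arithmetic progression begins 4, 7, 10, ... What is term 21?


aₙ = a₁ + (n-1)d
= 4 + (21-1)×3
= 4 + 60
= 64

a_21 = 64


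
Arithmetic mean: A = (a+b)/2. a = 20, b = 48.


AM = (20 + 48)/2 = 68/2 = 34

AM = 34


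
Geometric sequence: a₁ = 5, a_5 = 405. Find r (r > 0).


r^(n-1) = aₙ/a₁
r^4 = 405/5 = 81
r = 81^(1/4)
= ±3; taking r > 0 gives r = 3

r = 3


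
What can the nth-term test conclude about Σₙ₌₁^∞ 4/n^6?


lim(n→∞) 4/n^6 = 0
lim aₙ = 0 → nth-term test is INCONCLUSIVE
(Need other tests; this is actually a convergent p-series with p=6 > 1)

Inconclusive (lim aₙ = 0; need another test)


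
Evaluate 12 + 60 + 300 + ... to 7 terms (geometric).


Sₙ = 12×(5^7 - 1)/(5 - 1)
= 12×(78125 - 1)/4
= 12×78124/4
= 234372

S_7 = 234372


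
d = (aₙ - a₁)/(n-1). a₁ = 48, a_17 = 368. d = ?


d = (aₙ - a₁)/(n-1)
= (368 - 48)/(17-1)
= 320/16 = 20

d = 20


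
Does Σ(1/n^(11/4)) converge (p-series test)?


p-series test: Σ c/n^p converges if p > 1, diverges if p ≤ 1 (constant c > 0 doesn't affect convergence).
p = 11/4
11/4 > 1 → CONVERGES

Converges (p = 11/4 > 1)


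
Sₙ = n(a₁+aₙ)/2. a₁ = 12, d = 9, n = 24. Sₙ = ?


aₙ = 12 + (24-1)×9 = 219
Sₙ = n(a₁+aₙ)/2 = 24×(12+219)/2
= 24×231/2 = 2772

S_24 = 2772


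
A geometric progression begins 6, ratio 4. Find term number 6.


aₙ = a₁·r^(n-1)
= 6×4^5
= 6×1024
= 6144

a_6 = 6144


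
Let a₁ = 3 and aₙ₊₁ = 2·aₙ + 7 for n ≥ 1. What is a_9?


Computing step by step:
a_1 = 3
a_2 = 13
a_3 = 33
a_4 = 73
a_5 = 153
a_6 = 313
a_7 = 633
a_8 = 1273
a_9 = 2553


a_9 = 2553


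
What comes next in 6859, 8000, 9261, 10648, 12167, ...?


Pattern: perfect cubes: n³
Terms: 6859, 8000, 9261, 10648, 12167
Next term = 13824

Next term = 13824


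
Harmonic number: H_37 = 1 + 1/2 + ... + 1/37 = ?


H_37 = 1/1 + 1/2 + 1/3 + ... + 1/37
= 2040798836801833/485721041551200
≈ 4.2016

H_37 = 2040798836801833/485721041551200 ≈ 4.2016


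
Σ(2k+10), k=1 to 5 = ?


Σ(2k+10) = 2·Σk + 10·n
= 2·15 + 10·5
= 30 + 50 = 80

Σ = 80


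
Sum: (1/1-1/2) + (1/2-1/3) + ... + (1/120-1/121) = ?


Telescoping: adjacent terms cancel.
= 1/1 - 1/121
= 1 - 1/121 = 120/121

Sum = 120/121


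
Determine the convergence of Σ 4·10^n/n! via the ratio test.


aₙ = 4·10^n/n!
a_{n+1}/aₙ = 10^(n+1)/(n+1)! × n!/10^n  (constant 4 cancels)
= 10/(n+1)
L = lim(n→∞) 10/(n+1) = 0
L < 1 → series CONVERGES

Converges (ratio test: L = 0 < 1)


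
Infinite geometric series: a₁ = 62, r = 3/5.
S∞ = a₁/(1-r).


S∞ = a₁/(1-r) = 62/(1 - 3/5)
= 62/(2/5)
= 155

S∞ = 155


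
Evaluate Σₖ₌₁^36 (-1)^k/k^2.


S = -1 + 1/4 - 1/9 + 1/16 - 1/25 + 1/36 - 1/49 + 1/64 ± ...
= -0.8221
(Full series converges to -π²/12 ≈ -0.8225)

S_36 = -0.8221


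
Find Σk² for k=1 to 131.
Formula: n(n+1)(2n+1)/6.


n = 131
n(n+1)(2n+1)/6 = 131×132×263/6
= 4547796/6 = 757966

Σk² = 757966


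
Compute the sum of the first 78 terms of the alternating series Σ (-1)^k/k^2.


S = -1 + 1/4 - 1/9 + 1/16 - 1/25 + 1/36 - 1/49 + 1/64 ± ...
= -0.8224
(Full series converges to -π²/12 ≈ -0.8225)

S_78 = -0.8224


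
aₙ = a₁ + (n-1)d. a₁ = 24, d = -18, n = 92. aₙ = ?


aₙ = a₁ + (n-1)d
= 24 + (92-1)×-18
= 24 - 1638
= -1614

a_92 = -1614


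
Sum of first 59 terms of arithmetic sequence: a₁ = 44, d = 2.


aₙ = 44 + (59-1)×2 = 160
Sₙ = n(a₁+aₙ)/2 = 59×(44+160)/2
= 59×204/2 = 6018

S_59 = 6018


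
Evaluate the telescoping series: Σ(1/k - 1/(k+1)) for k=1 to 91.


Telescoping: adjacent terms cancel.
= 1/1 - 1/92
= 1 - 1/92 = 91/92

Sum = 91/92


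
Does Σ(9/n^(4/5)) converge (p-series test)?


p-series test: Σ c/n^p converges if p > 1, diverges if p ≤ 1 (constant c > 0 doesn't affect convergence).
p = 4/5
4/5 ≤ 1 → DIVERGES

Diverges (p = 4/5 ≤ 1)


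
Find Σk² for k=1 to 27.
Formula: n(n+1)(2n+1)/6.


n = 27
n(n+1)(2n+1)/6 = 27×28×55/6
= 41580/6 = 6930

Σk² = 6930


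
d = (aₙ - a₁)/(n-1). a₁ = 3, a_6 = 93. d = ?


d = (aₙ - a₁)/(n-1)
= (93 - 3)/(6-1)
= 90/5 = 18

d = 18


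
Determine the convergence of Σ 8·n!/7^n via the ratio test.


aₙ = 8·n!/7^n
a_{n+1}/aₙ = (n+1)!/7^(n+1) × 7^n/n!  (constant 8 cancels)
= (n+1)/7
L = lim(n→∞) (n+1)/7 = ∞
L > 1 → series DIVERGES

Diverges (ratio test: L = ∞ > 1)


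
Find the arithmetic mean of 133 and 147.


AM = (133 + 147)/2 = 280/2 = 140

AM = 140


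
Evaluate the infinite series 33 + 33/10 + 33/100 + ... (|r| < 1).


S∞ = a₁/(1-r) = 33/(1 - 1/10)
= 33/(9/10)
= 110/3

S∞ = 110/3


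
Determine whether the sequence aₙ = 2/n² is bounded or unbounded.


a₁ = 2, a₂ = 2/4, a₃ = 2/9, ...
0 < aₙ ≤ 2 for all n ≥ 1
The sequence IS bounded

Bounded (0 < aₙ ≤ 2)


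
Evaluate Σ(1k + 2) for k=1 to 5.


Σ(1k+2) = 1·Σk + 2·n
= 1·15 + 2·5
= 15 + 10 = 25

Σ = 25


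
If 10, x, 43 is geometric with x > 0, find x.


GM = √(10×43) = √430 = 20.7364

GM = 20.7364


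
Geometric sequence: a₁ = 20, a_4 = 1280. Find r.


r^(n-1) = aₙ/a₁
r^3 = 1280/20 = 64
r = 64^(1/3)
= 4

r = 4


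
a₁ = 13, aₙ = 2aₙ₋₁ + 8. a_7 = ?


Computing step by step:
a_1 = 13
a_2 = 34
a_3 = 76
a_4 = 160
a_5 = 328
a_6 = 664
a_7 = 1336


a_7 = 1336


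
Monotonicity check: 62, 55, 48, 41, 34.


Differences: -7, -7, -7, -7
All differences < 0 → strictly DECREASING

Monotonically decreasing


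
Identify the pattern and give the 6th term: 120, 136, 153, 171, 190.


Pattern: triangular numbers: n(n+1)/2
Terms: 120, 136, 153, 171, 190
Next term = 210

Next term = 210


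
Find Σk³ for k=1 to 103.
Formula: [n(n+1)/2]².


n(n+1)/2 = 103×104/2 = 5356
Σk³ = 5356² = 28686736

Σk³ = 28686736


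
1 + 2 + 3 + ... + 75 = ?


n(n+1)/2 = 75×76/2 = 5700/2 = 2850

Σk = 2850


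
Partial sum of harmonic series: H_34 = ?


H_34 = 1/1 + 1/2 + 1/3 + ... + 1/34
= 54062195834749/13127595717600
≈ 4.1182

H_34 = 54062195834749/13127595717600 ≈ 4.1182


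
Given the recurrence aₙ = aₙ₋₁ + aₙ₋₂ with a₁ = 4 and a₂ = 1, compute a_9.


Computing iteratively: 4, 1, 5, 6, 11, 17, 28, 45, 73
a_9 = 73

a_9 = 73


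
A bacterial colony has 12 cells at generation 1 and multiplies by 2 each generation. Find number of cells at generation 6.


aₙ = a₁·r^(n-1)
= 12×2^5
= 12×32
= 384

a_6 = 384


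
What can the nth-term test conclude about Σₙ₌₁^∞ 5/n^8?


lim(n→∞) 5/n^8 = 0
lim aₙ = 0 → nth-term test is INCONCLUSIVE
(Need other tests; this is actually a convergent p-series with p=8 > 1)

Inconclusive (lim aₙ = 0; need another test)


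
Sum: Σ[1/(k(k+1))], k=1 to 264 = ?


1/(k(k+1)) = 1/k - 1/(k+1) (partial fractions)
Telescoping: Σ = 1 - 1/265 = 264/265

Sum = 264/265


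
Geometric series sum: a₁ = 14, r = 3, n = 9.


Sₙ = 14×(3^9 - 1)/(3 - 1)
= 14×(19683 - 1)/2
= 14×19682/2
= 137774

S_9 = 137774


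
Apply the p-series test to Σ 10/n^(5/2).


p-series test: Σ c/n^p converges if p > 1, diverges if p ≤ 1 (constant c > 0 doesn't affect convergence).
p = 5/2
5/2 > 1 → CONVERGES

Converges (p = 5/2 > 1)


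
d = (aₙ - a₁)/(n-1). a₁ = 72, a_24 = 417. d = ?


d = (aₙ - a₁)/(n-1)
= (417 - 72)/(24-1)
= 345/23 = 15

d = 15


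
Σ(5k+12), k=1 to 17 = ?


Σ(5k+12) = 5·Σk + 12·n
= 5·153 + 12·17
= 765 + 204 = 969

Σ = 969


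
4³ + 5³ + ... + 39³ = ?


Σₖ₌4^39 k³ = [39·40/2]² − [3·4/2]²
= 608400 − 36 = 608364

Σk³ = 608364


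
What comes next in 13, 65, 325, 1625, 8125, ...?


Pattern: geometric (r=5)
Terms: 13, 65, 325, 1625, 8125
Next term = 40625

Next term = 40625


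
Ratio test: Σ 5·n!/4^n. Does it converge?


aₙ = 5·n!/4^n
a_{n+1}/aₙ = (n+1)!/4^(n+1) × 4^n/n!  (constant 5 cancels)
= (n+1)/4
L = lim(n→∞) (n+1)/4 = ∞
L > 1 → series DIVERGES

Diverges (ratio test: L = ∞ > 1)


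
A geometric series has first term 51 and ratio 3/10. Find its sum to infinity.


S∞ = a₁/(1-r) = 51/(1 - 3/10)
= 51/(7/10)
= 510/7

S∞ = 510/7


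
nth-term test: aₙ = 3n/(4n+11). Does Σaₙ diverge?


lim(n→∞) 3n/(4n+11) = 3/4 = 3/4  (divide numerator and denominator by n)
lim aₙ = 3/4 ≠ 0 → series DIVERGES

Diverges (lim aₙ = 3/4 ≠ 0)


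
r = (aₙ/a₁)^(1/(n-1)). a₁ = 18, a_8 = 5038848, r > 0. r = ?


r^(n-1) = aₙ/a₁
r^7 = 5038848/18 = 279936
r = 279936^(1/7)
= 6

r = 6


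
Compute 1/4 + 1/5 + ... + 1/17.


Σₖ₌4^17 1/k = 1/4 + 1/5 + 1/6 + ... + 1/17
= 19679783/12252240
≈ 1.6062

Sum = 19679783/12252240 ≈ 1.6062


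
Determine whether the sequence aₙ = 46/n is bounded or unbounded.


a₁ = 46, a₂ = 46/2, a₃ = 46/3, ...
0 < aₙ ≤ 46 for all n ≥ 1
Lower bound: 0, Upper bound: 46
The sequence IS bounded

Bounded (0 < aₙ ≤ 46)


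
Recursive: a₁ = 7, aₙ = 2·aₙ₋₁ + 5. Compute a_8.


Computing step by step:
a_1 = 7
a_2 = 19
a_3 = 43
a_4 = 91
a_5 = 187
a_6 = 379
a_7 = 763
a_8 = 1531


a_8 = 1531


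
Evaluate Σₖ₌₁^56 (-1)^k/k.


S = -1 + 1/2 - 1/3 + 1/4 - 1/5 + 1/6 - 1/7 + 1/8 ± ...
= -0.6843
(Full series converges to -ln(2) ≈ -0.6931)

S_56 = -0.6843


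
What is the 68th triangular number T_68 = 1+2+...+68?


n(n+1)/2 = 68×69/2 = 4692/2 = 2346

Σk = 2346


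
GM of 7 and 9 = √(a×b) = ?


GM = √(7×9) = √63 = 7.9373

GM = 7.9373


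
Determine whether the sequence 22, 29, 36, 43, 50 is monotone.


Differences: 7, 7, 7, 7
All differences > 0 → strictly INCREASING

Monotonically increasing


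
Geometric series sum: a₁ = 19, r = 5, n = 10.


Sₙ = 19×(5^10 - 1)/(5 - 1)
= 19×(9765625 - 1)/4
= 19×9765624/4
= 46386714

S_10 = 46386714


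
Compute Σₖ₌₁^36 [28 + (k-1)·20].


aₙ = 28 + (36-1)×20 = 728
Sₙ = n(a₁+aₙ)/2 = 36×(28+728)/2
= 36×756/2 = 13608

S_36 = 13608


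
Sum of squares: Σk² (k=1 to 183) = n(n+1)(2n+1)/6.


n = 183
n(n+1)(2n+1)/6 = 183×184×367/6
= 12357624/6 = 2059604

Σk² = 2059604


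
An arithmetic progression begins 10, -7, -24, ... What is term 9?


aₙ = a₁ + (n-1)d
= 10 + (9-1)×-17
= 10 - 136
= -126

a_9 = -126


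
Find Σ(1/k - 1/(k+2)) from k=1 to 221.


Telescoping with gap 2: two head and two tail terms survive.
= (1 + 1/2) - (1/222 + 1/223)
= 3/2 - 1/222 - 1/223 = 36907/24753

Sum = 36907/24753


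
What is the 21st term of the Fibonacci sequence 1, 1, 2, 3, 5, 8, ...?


Fibonacci sequence: 1, 1, 2, 3, 5, 8, 13, 21, 34, 55, 89, ...
F(21) = 10946

F(21) = 10946


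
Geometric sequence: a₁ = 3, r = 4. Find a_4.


aₙ = a₁·r^(n-1)
= 3×4^3
= 3×64
= 192

a_4 = 192


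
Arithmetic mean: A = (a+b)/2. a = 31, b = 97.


AM = (31 + 97)/2 = 128/2 = 64

AM = 64


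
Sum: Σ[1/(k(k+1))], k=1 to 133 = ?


1/(k(k+1)) = 1/k - 1/(k+1) (partial fractions)
Telescoping: Σ = 1 - 1/134 = 133/134

Sum = 133/134


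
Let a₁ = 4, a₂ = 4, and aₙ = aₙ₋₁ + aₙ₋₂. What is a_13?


Computing iteratively: 4, 4, 8, 12, 20, 32, 52, 84, 136, 220, 356, 576, ...
a_13 = 932

a_13 = 932


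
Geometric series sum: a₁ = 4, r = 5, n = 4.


Sₙ = 4×(5^4 - 1)/(5 - 1)
= 4×(625 - 1)/4
= 4×624/4
= 624

S_4 = 624


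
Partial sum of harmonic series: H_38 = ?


H_38 = 1/1 + 1/2 + 1/3 + ... + 1/38
= 2053580969474233/485721041551200
≈ 4.2279

H_38 = 2053580969474233/485721041551200 ≈ 4.2279


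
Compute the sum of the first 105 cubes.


n(n+1)/2 = 105×106/2 = 5565
Σk³ = 5565² = 30969225

Σk³ = 30969225


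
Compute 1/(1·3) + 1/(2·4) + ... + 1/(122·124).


1/(k(k+2)) = (1/2)·(1/k - 1/(k+2)) (partial fractions)
Telescoping: Σ = (1/2)·(1 + 1/2 - 1/123 - 1/124) = 22631/30504

Sum = 22631/30504


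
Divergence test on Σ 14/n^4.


lim(n→∞) 14/n^4 = 0
lim aₙ = 0 → nth-term test is INCONCLUSIVE
(Need other tests; this is actually a convergent p-series with p=4 > 1)

Inconclusive (lim aₙ = 0; need another test)


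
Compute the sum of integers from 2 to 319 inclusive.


Σₖ₌2^319 k = Σₖ₌₁^319 k − Σₖ₌₁^1 k
= 319·320/2 − 1·2/2
= 51040 − 1 = 51039

Σk = 51039


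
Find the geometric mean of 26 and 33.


GM = √(26×33) = √858 = 29.2916

GM = 29.2916


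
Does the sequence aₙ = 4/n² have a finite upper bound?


a₁ = 4, a₂ = 4/4, a₃ = 4/9, ...
0 < aₙ ≤ 4 for all n ≥ 1
The sequence IS bounded

Bounded (0 < aₙ ≤ 4)


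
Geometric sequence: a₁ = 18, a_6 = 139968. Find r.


r^(n-1) = aₙ/a₁
r^5 = 139968/18 = 7776
r = 7776^(1/5)
= 6

r = 6


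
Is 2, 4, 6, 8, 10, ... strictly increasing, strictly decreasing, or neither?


Differences: 2, 2, 2, 2
All differences > 0 → strictly INCREASING

Monotonically increasing


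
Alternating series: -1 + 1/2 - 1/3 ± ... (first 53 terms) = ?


S = -1 + 1/2 - 1/3 + 1/4 - 1/5 + 1/6 - 1/7 + 1/8 ± ...
= -0.7025
(Full series converges to -ln(2) ≈ -0.6931)

S_53 = -0.7025


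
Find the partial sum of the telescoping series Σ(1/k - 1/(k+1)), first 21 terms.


Telescoping: adjacent terms cancel.
= 1/1 - 1/22
= 1 - 1/22 = 21/22

Sum = 21/22


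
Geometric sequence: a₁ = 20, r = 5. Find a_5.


aₙ = a₁·r^(n-1)
= 20×5^4
= 20×625
= 12500

a_5 = 12500


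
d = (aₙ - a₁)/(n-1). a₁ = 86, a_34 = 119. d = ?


d = (aₙ - a₁)/(n-1)
= (119 - 86)/(34-1)
= 33/33 = 1

d = 1


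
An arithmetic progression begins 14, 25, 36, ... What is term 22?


aₙ = a₁ + (n-1)d
= 14 + (22-1)×11
= 14 + 231
= 245

a_22 = 245


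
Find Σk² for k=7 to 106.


Σₖ₌7^106 k² = Σₖ₌₁^106 k² − Σₖ₌₁^6 k²
= 106·107·213/6 − 6·7·13/6
= 402641 − 91 = 402550

Σk² = 402550


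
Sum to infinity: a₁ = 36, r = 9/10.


S∞ = a₁/(1-r) = 36/(1 - 9/10)
= 36/(1/10)
= 360

S∞ = 360


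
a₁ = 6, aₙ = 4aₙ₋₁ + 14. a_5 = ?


Computing step by step:
a_1 = 6
a_2 = 38
a_3 = 166
a_4 = 678
a_5 = 2726


a_5 = 2726


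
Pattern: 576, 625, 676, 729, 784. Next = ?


Pattern: perfect squares: n²
Terms: 576, 625, 676, 729, 784
Next term = 841

Next term = 841


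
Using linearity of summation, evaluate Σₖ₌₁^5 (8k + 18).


Σ(8k+18) = 8·Σk + 18·n
= 8·15 + 18·5
= 120 + 90 = 210

Σ = 210


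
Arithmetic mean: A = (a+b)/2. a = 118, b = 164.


AM = (118 + 164)/2 = 282/2 = 141

AM = 141


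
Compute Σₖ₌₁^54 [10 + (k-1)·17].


aₙ = 10 + (54-1)×17 = 911
Sₙ = n(a₁+aₙ)/2 = 54×(10+911)/2
= 54×921/2 = 24867

S_54 = 24867


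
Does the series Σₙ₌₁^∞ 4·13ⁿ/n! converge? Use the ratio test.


aₙ = 4·13^n/n!
a_{n+1}/aₙ = 13^(n+1)/(n+1)! × n!/13^n  (constant 4 cancels)
= 13/(n+1)
L = lim(n→∞) 13/(n+1) = 0
L < 1 → series CONVERGES

Converges (ratio test: L = 0 < 1)


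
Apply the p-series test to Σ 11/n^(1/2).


p-series test: Σ c/n^p converges if p > 1, diverges if p ≤ 1 (constant c > 0 doesn't affect convergence).
p = 1/2
1/2 ≤ 1 → DIVERGES

Diverges (p = 1/2 ≤ 1)


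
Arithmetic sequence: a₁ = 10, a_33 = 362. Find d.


d = (aₙ - a₁)/(n-1)
= (362 - 10)/(33-1)
= 352/32 = 11

d = 11


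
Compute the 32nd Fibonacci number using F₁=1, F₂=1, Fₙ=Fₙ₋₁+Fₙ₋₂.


Fibonacci sequence: 1, 1, 2, 3, 5, 8, 13, 21, 34, 55, 89, ...
F(32) = 2178309

F(32) = 2178309


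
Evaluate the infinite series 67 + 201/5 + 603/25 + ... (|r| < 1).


S∞ = a₁/(1-r) = 67/(1 - 3/5)
= 67/(2/5)
= 335/2

S∞ = 335/2


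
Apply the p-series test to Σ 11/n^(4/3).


p-series test: Σ c/n^p converges if p > 1, diverges if p ≤ 1 (constant c > 0 doesn't affect convergence).
p = 4/3
4/3 > 1 → CONVERGES

Converges (p = 4/3 > 1)


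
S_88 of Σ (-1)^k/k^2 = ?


S = -1 + 1/4 - 1/9 + 1/16 - 1/25 + 1/36 - 1/49 + 1/64 ± ...
= -0.8224
(Full series converges to -π²/12 ≈ -0.8225)

S_88 = -0.8224


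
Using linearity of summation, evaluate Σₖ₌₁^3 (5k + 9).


Σ(5k+9) = 5·Σk + 9·n
= 5·6 + 9·3
= 30 + 27 = 57

Σ = 57


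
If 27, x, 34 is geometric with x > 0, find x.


GM = √(27×34) = √918 = 30.2985

GM = 30.2985


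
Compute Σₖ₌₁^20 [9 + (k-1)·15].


aₙ = 9 + (20-1)×15 = 294
Sₙ = n(a₁+aₙ)/2 = 20×(9+294)/2
= 20×303/2 = 3030

S_20 = 3030


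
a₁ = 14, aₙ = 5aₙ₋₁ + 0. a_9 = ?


Computing step by step:
a_1 = 14
a_2 = 70
a_3 = 350
a_4 = 1750
a_5 = 8750
a_6 = 43750
a_7 = 218750
a_8 = 1093750
a_9 = 5468750


a_9 = 5468750


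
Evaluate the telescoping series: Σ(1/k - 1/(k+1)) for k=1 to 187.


Telescoping: adjacent terms cancel.
= 1/1 - 1/188
= 1 - 1/188 = 187/188

Sum = 187/188


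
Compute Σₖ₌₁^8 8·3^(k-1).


Sₙ = 8×(3^8 - 1)/(3 - 1)
= 8×(6561 - 1)/2
= 8×6560/2
= 26240

S_8 = 26240


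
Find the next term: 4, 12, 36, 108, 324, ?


Pattern: geometric (r=3)
Terms: 4, 12, 36, 108, 324
Next term = 972

Next term = 972


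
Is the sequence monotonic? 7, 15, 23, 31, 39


Differences: 8, 8, 8, 8
All differences > 0 → strictly INCREASING

Monotonically increasing


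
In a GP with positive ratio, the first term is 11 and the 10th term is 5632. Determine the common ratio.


r^(n-1) = aₙ/a₁
r^9 = 5632/11 = 512
r = 512^(1/9)
= 2

r = 2


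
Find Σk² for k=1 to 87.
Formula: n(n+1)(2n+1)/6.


n = 87
n(n+1)(2n+1)/6 = 87×88×175/6
= 1339800/6 = 223300

Σk² = 223300


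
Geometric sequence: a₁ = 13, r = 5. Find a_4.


aₙ = a₁·r^(n-1)
= 13×5^3
= 13×125
= 1625

a_4 = 1625


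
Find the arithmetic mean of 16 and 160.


AM = (16 + 160)/2 = 176/2 = 88

AM = 88


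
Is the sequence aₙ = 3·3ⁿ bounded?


aₙ = 3·3ⁿ → as n→∞, aₙ→∞ (since base 3 > 1)
No finite upper bound exists
The sequence is UNBOUNDED

Unbounded (aₙ → ∞ as n → ∞)


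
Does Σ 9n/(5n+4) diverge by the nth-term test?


lim(n→∞) 9n/(5n+4) = 9/5 = 9/5  (divide numerator and denominator by n)
lim aₙ = 9/5 ≠ 0 → series DIVERGES

Diverges (lim aₙ = 9/5 ≠ 0)


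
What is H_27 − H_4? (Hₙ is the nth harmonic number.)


Σₖ₌5^27 1/k = 1/5 + 1/6 + 1/7 + ... + 1/27
= 145216599503/80313433200
≈ 1.8081

Sum = 145216599503/80313433200 ≈ 1.8081


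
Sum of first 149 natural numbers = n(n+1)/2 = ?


n(n+1)/2 = 149×150/2 = 22350/2 = 11175

Σk = 11175


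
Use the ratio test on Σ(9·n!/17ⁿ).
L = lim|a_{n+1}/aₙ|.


aₙ = 9·n!/17^n
a_{n+1}/aₙ = (n+1)!/17^(n+1) × 17^n/n!  (constant 9 cancels)
= (n+1)/17
L = lim(n→∞) (n+1)/17 = ∞
L > 1 → series DIVERGES

Diverges (ratio test: L = ∞ > 1)


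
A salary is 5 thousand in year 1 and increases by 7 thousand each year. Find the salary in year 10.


aₙ = a₁ + (n-1)d
= 5 + (10-1)×7
= 5 + 63
= 68

a_10 = 68


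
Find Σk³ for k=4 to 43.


Σₖ₌4^43 k³ = [43·44/2]² − [3·4/2]²
= 894916 − 36 = 894880

Σk³ = 894880


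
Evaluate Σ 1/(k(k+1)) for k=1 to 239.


1/(k(k+1)) = 1/k - 1/(k+1) (partial fractions)
Telescoping: Σ = 1 - 1/240 = 239/240

Sum = 239/240


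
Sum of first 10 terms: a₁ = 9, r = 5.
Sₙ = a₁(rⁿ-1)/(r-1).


Sₙ = 9×(5^10 - 1)/(5 - 1)
= 9×(9765625 - 1)/4
= 9×9765624/4
= 21972654

S_10 = 21972654


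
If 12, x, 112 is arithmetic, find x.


AM = (12 + 112)/2 = 124/2 = 62

AM = 62


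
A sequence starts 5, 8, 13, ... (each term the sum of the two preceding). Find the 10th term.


Computing iteratively: 5, 8, 13, 21, 34, 55, 89, 144, 233, 377
a_10 = 377

a_10 = 377


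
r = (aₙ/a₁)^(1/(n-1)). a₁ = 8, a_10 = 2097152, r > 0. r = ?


r^(n-1) = aₙ/a₁
r^9 = 2097152/8 = 262144
r = 262144^(1/9)
= 4

r = 4


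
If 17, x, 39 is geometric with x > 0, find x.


GM = √(17×39) = √663 = 25.7488

GM = 25.7488


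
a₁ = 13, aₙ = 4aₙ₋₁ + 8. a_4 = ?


Computing step by step:
a_1 = 13
a_2 = 60
a_3 = 248
a_4 = 1000


a_4 = 1000


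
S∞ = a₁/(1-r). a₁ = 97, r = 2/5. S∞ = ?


S∞ = a₁/(1-r) = 97/(1 - 2/5)
= 97/(3/5)
= 485/3

S∞ = 485/3


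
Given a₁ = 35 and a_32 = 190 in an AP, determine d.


d = (aₙ - a₁)/(n-1)
= (190 - 35)/(32-1)
= 155/31 = 5

d = 5


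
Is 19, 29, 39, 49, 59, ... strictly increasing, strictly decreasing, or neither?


Differences: 10, 10, 10, 10
All differences > 0 → strictly INCREASING

Monotonically increasing


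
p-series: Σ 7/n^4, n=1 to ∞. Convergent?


p-series test: Σ c/n^p converges if p > 1, diverges if p ≤ 1 (constant c > 0 doesn't affect convergence).
p = 4
4 > 1 → CONVERGES

Converges (p = 4 > 1)


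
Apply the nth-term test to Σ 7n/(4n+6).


lim(n→∞) 7n/(4n+6) = 7/4 = 7/4  (divide numerator and denominator by n)
lim aₙ = 7/4 ≠ 0 → series DIVERGES

Diverges (lim aₙ = 7/4 ≠ 0)


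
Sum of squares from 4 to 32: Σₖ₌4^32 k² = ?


Σₖ₌4^32 k² = Σₖ₌₁^32 k² − Σₖ₌₁^3 k²
= 32·33·65/6 − 3·4·7/6
= 11440 − 14 = 11426

Σk² = 11426


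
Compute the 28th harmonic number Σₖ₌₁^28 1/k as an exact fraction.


H_28 = 1/1 + 1/2 + 1/3 + ... + 1/28
= 315404588903/80313433200
≈ 3.9272

H_28 = 315404588903/80313433200 ≈ 3.9272


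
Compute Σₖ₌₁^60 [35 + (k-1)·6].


aₙ = 35 + (60-1)×6 = 389
Sₙ = n(a₁+aₙ)/2 = 60×(35+389)/2
= 60×424/2 = 12720

S_60 = 12720


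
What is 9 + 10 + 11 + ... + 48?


Σₖ₌9^48 k = Σₖ₌₁^48 k − Σₖ₌₁^8 k
= 48·49/2 − 8·9/2
= 1176 − 36 = 1140

Σk = 1140


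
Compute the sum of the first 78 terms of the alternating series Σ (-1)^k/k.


S = -1 + 1/2 - 1/3 + 1/4 - 1/5 + 1/6 - 1/7 + 1/8 ± ...
= -0.6868
(Full series converges to -ln(2) ≈ -0.6931)

S_78 = -0.6868


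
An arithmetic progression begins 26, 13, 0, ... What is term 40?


aₙ = a₁ + (n-1)d
= 26 + (40-1)×-13
= 26 - 507
= -481

a_40 = -481


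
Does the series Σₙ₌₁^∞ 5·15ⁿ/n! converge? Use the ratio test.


aₙ = 5·15^n/n!
a_{n+1}/aₙ = 15^(n+1)/(n+1)! × n!/15^n  (constant 5 cancels)
= 15/(n+1)
L = lim(n→∞) 15/(n+1) = 0
L < 1 → series CONVERGES

Converges (ratio test: L = 0 < 1)


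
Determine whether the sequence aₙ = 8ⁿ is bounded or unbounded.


aₙ = 8ⁿ → as n→∞, aₙ→∞ (since base 8 > 1)
No finite upper bound exists
The sequence is UNBOUNDED

Unbounded (aₙ → ∞ as n → ∞)


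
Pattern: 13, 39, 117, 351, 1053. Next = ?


Pattern: geometric (r=3)
Terms: 13, 39, 117, 351, 1053
Next term = 3159

Next term = 3159


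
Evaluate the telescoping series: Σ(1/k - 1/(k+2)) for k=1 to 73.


Telescoping with gap 2: two head and two tail terms survive.
= (1 + 1/2) - (1/74 + 1/75)
= 3/2 - 1/74 - 1/75 = 4088/2775

Sum = 4088/2775


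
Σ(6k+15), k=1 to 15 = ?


Σ(6k+15) = 6·Σk + 15·n
= 6·120 + 15·15
= 720 + 225 = 945

Σ = 945


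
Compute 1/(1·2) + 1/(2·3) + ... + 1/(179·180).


1/(k(k+1)) = 1/k - 1/(k+1) (partial fractions)
Telescoping: Σ = 1 - 1/180 = 179/180

Sum = 179/180


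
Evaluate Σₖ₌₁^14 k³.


n(n+1)/2 = 14×15/2 = 105
Σk³ = 105² = 11025

Σk³ = 11025


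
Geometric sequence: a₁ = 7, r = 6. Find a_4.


aₙ = a₁·r^(n-1)
= 7×6^3
= 7×216
= 1512

a_4 = 1512


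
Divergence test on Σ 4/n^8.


lim(n→∞) 4/n^8 = 0
lim aₙ = 0 → nth-term test is INCONCLUSIVE
(Need other tests; this is actually a convergent p-series with p=8 > 1)

Inconclusive (lim aₙ = 0; need another test)


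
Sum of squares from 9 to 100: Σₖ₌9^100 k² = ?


Σₖ₌9^100 k² = Σₖ₌₁^100 k² − Σₖ₌₁^8 k²
= 100·101·201/6 − 8·9·17/6
= 338350 − 204 = 338146

Σk² = 338146


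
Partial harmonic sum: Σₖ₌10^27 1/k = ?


Σₖ₌10^27 1/k = 1/10 + 1/11 + 1/12 + ... + 1/27
= 85332099113/80313433200
≈ 1.0625

Sum = 85332099113/80313433200 ≈ 1.0625


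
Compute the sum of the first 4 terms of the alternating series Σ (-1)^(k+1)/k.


S = 1 - 1/2 + 1/3 - 1/4
= 0.5833
(Full series converges to +ln(2) ≈ +0.6931)

S_4 = 0.5833


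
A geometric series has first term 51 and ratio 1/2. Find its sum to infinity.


S∞ = a₁/(1-r) = 51/(1 - 1/2)
= 51/(1/2)
= 102

S∞ = 102


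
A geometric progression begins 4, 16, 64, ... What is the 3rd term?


aₙ = a₁·r^(n-1)
= 4×4^2
= 4×16
= 64

a_3 = 64


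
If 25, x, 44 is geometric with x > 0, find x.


GM = √(25×44) = √1100 = 33.1662

GM = 33.1662


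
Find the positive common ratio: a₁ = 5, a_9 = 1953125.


r^(n-1) = aₙ/a₁
r^8 = 1953125/5 = 390625
r = 390625^(1/8)
= ±5; taking r > 0 gives r = 5

r = 5


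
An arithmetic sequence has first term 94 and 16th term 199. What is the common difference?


d = (aₙ - a₁)/(n-1)
= (199 - 94)/(16-1)
= 105/15 = 7

d = 7


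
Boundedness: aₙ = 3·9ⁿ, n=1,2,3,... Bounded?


aₙ = 3·9ⁿ → as n→∞, aₙ→∞ (since base 9 > 1)
No finite upper bound exists
The sequence is UNBOUNDED

Unbounded (aₙ → ∞ as n → ∞)


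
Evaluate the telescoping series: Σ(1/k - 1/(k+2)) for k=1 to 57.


Telescoping with gap 2: two head and two tail terms survive.
= (1 + 1/2) - (1/58 + 1/59)
= 3/2 - 1/58 - 1/59 = 2508/1711

Sum = 2508/1711


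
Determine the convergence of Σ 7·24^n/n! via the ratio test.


aₙ = 7·24^n/n!
a_{n+1}/aₙ = 24^(n+1)/(n+1)! × n!/24^n  (constant 7 cancels)
= 24/(n+1)
L = lim(n→∞) 24/(n+1) = 0
L < 1 → series CONVERGES

Converges (ratio test: L = 0 < 1)


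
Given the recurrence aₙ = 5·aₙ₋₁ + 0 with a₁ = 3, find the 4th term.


Computing step by step:
a_1 = 3
a_2 = 15
a_3 = 75
a_4 = 375


a_4 = 375


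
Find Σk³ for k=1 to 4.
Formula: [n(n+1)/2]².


n(n+1)/2 = 4×5/2 = 10
Σk³ = 10² = 100

Σk³ = 100


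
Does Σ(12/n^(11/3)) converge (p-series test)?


p-series test: Σ c/n^p converges if p > 1, diverges if p ≤ 1 (constant c > 0 doesn't affect convergence).
p = 11/3
11/3 > 1 → CONVERGES

Converges (p = 11/3 > 1)


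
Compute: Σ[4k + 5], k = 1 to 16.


Σ(4k+5) = 4·Σk + 5·n
= 4·136 + 5·16
= 544 + 80 = 624

Σ = 624


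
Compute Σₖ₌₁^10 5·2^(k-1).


Sₙ = 5×(2^10 - 1)/(2 - 1)
= 5×(1024 - 1)/1
= 5×1023/1
= 5115

S_10 = 5115


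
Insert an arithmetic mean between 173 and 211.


AM = (173 + 211)/2 = 384/2 = 192

AM = 192


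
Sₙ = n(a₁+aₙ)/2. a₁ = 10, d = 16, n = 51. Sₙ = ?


aₙ = 10 + (51-1)×16 = 810
Sₙ = n(a₁+aₙ)/2 = 51×(10+810)/2
= 51×820/2 = 20910

S_51 = 20910


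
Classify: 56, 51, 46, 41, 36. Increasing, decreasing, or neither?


Differences: -5, -5, -5, -5
All differences < 0 → strictly DECREASING

Monotonically decreasing


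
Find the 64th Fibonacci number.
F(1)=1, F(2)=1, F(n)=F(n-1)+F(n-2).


Fibonacci sequence: 1, 1, 2, 3, 5, 8, 13, 21, 34, 55, 89, ...
F(64) = 10610209857723

F(64) = 10610209857723


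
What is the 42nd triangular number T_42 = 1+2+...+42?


n(n+1)/2 = 42×43/2 = 1806/2 = 903

Σk = 903


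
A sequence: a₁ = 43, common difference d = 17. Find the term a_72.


aₙ = a₁ + (n-1)d
= 43 + (72-1)×17
= 43 + 1207
= 1250

a_72 = 1250


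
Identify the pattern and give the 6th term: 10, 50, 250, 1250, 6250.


Pattern: geometric (r=5)
Terms: 10, 50, 250, 1250, 6250
Next term = 31250

Next term = 31250


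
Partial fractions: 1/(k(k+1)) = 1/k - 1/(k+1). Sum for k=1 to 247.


1/(k(k+1)) = 1/k - 1/(k+1) (partial fractions)
Telescoping: Σ = 1 - 1/248 = 247/248

Sum = 247/248


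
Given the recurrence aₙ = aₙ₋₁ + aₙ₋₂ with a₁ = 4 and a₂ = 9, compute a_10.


Computing iteratively: 4, 9, 13, 22, 35, 57, 92, 149, 241, 390
a_10 = 390

a_10 = 390


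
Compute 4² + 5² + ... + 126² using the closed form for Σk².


Σₖ₌4^126 k² = Σₖ₌₁^126 k² − Σₖ₌₁^3 k²
= 126·127·253/6 − 3·4·7/6
= 674751 − 14 = 674737

Σk² = 674737


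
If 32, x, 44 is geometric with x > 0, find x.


GM = √(32×44) = √1408 = 37.5233

GM = 37.5233


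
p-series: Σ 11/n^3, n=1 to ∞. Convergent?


p-series test: Σ c/n^p converges if p > 1, diverges if p ≤ 1 (constant c > 0 doesn't affect convergence).
p = 3
3 > 1 → CONVERGES

Converges (p = 3 > 1)


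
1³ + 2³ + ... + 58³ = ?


n(n+1)/2 = 58×59/2 = 1711
Σk³ = 1711² = 2927521

Σk³ = 2927521


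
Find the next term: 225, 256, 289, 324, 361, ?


Pattern: perfect squares: n²
Terms: 225, 256, 289, 324, 361
Next term = 400

Next term = 400


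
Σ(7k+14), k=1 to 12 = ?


Σ(7k+14) = 7·Σk + 14·n
= 7·78 + 14·12
= 546 + 168 = 714

Σ = 714


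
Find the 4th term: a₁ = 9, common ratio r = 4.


aₙ = a₁·r^(n-1)
= 9×4^3
= 9×64
= 576

a_4 = 576


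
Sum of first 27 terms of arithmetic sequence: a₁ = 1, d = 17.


aₙ = 1 + (27-1)×17 = 443
Sₙ = n(a₁+aₙ)/2 = 27×(1+443)/2
= 27×444/2 = 5994

S_27 = 5994


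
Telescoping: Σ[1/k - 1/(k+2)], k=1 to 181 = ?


Telescoping with gap 2: two head and two tail terms survive.
= (1 + 1/2) - (1/182 + 1/183)
= 3/2 - 1/182 - 1/183 = 24797/16653

Sum = 24797/16653


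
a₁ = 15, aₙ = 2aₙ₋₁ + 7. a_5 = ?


Computing step by step:
a_1 = 15
a_2 = 37
a_3 = 81
a_4 = 169
a_5 = 345


a_5 = 345


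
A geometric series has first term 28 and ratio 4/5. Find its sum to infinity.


S∞ = a₁/(1-r) = 28/(1 - 4/5)
= 28/(1/5)
= 140

S∞ = 140


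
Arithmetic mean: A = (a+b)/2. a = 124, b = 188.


AM = (124 + 188)/2 = 312/2 = 156

AM = 156


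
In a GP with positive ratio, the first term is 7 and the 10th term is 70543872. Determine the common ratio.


r^(n-1) = aₙ/a₁
r^9 = 70543872/7 = 10077696
r = 10077696^(1/9)
= 6

r = 6


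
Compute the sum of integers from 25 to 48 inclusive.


Σₖ₌25^48 k = Σₖ₌₁^48 k − Σₖ₌₁^24 k
= 48·49/2 − 24·25/2
= 1176 − 300 = 876

Σk = 876


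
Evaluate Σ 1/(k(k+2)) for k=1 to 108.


1/(k(k+2)) = (1/2)·(1/k - 1/(k+2)) (partial fractions)
Telescoping: Σ = (1/2)·(1 + 1/2 - 1/109 - 1/110) = 8883/11990

Sum = 8883/11990


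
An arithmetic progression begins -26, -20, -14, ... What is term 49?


aₙ = a₁ + (n-1)d
= -26 + (49-1)×6
= -26 + 288
= 262

a_49 = 262


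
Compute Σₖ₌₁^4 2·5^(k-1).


Sₙ = 2×(5^4 - 1)/(5 - 1)
= 2×(625 - 1)/4
= 2×624/4
= 312

S_4 = 312


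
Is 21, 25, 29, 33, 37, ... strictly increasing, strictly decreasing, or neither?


Differences: 4, 4, 4, 4
All differences > 0 → strictly INCREASING

Monotonically increasing


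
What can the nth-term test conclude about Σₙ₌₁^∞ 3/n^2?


lim(n→∞) 3/n^2 = 0
lim aₙ = 0 → nth-term test is INCONCLUSIVE
(Need other tests; this is actually a convergent p-series with p=2 > 1)

Inconclusive (lim aₙ = 0; need another test)


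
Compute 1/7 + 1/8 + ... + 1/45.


Σₖ₌7^45 1/k = 1/7 + 1/8 + 1/9 + ... + 1/45
= 2617230034104616867/1345655451257488800
≈ 1.9449

Sum = 2617230034104616867/1345655451257488800 ≈ 1.9449


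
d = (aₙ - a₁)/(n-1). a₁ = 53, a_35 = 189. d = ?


d = (aₙ - a₁)/(n-1)
= (189 - 53)/(35-1)
= 136/34 = 4

d = 4


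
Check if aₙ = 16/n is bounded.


a₁ = 16, a₂ = 16/2, a₃ = 16/3, ...
0 < aₙ ≤ 16 for all n ≥ 1
Lower bound: 0, Upper bound: 16
The sequence IS bounded

Bounded (0 < aₙ ≤ 16)


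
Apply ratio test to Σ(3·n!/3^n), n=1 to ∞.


aₙ = 3·n!/3^n
a_{n+1}/aₙ = (n+1)!/3^(n+1) × 3^n/n!  (constant 3 cancels)
= (n+1)/3
L = lim(n→∞) (n+1)/3 = ∞
L > 1 → series DIVERGES

Diverges (ratio test: L = ∞ > 1)


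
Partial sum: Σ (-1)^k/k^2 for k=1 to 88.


S = -1 + 1/4 - 1/9 + 1/16 - 1/25 + 1/36 - 1/49 + 1/64 ± ...
= -0.8224
(Full series converges to -π²/12 ≈ -0.8225)

S_88 = -0.8224


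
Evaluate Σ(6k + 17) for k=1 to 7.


Σ(6k+17) = 6·Σk + 17·n
= 6·28 + 17·7
= 168 + 119 = 287

Σ = 287


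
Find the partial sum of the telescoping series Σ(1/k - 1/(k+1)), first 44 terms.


Telescoping: adjacent terms cancel.
= 1/1 - 1/45
= 1 - 1/45 = 44/45

Sum = 44/45


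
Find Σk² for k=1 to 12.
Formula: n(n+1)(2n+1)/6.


n = 12
n(n+1)(2n+1)/6 = 12×13×25/6
= 3900/6 = 650

Σk² = 650


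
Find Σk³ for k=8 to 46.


Σₖ₌8^46 k³ = [46·47/2]² − [7·8/2]²
= 1168561 − 784 = 1167777

Σk³ = 1167777


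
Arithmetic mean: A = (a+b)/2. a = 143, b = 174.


AM = (143 + 174)/2 = 317/2 = 158.5

AM = 158.5


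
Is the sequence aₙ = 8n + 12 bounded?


aₙ = 8n + 12 → as n→∞, aₙ→∞
No finite upper bound exists
The sequence is UNBOUNDED

Unbounded (aₙ → ∞ as n → ∞)


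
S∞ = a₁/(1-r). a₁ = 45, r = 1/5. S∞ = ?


S∞ = a₁/(1-r) = 45/(1 - 1/5)
= 45/(4/5)
= 225/4

S∞ = 225/4


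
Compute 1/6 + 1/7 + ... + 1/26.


Σₖ₌6^26 1/k = 1/6 + 1/7 + 1/8 + ... + 1/26
= 14019926807/8923714800
≈ 1.5711

Sum = 14019926807/8923714800 ≈ 1.5711


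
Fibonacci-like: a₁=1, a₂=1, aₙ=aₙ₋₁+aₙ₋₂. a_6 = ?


Computing iteratively: 1, 1, 2, 3, 5, 8
a_6 = 8

a_6 = 8


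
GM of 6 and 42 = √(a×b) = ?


GM = √(6×42) = √252 = 15.8745

GM = 15.8745


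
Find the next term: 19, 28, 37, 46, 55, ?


Pattern: arithmetic (d=9)
Terms: 19, 28, 37, 46, 55
Next term = 64

Next term = 64


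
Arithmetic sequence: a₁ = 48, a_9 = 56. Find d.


d = (aₙ - a₁)/(n-1)
= (56 - 48)/(9-1)
= 8/8 = 1

d = 1


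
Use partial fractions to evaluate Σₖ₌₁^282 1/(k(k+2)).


1/(k(k+2)) = (1/2)·(1/k - 1/(k+2)) (partial fractions)
Telescoping: Σ = (1/2)·(1 + 1/2 - 1/283 - 1/284) = 119991/160744

Sum = 119991/160744


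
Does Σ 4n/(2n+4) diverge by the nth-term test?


lim(n→∞) 4n/(2n+4) = 4/2 = 2  (divide numerator and denominator by n)
lim aₙ = 2 ≠ 0 → series DIVERGES

Diverges (lim aₙ = 2 ≠ 0)


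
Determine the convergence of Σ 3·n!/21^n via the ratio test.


aₙ = 3·n!/21^n
a_{n+1}/aₙ = (n+1)!/21^(n+1) × 21^n/n!  (constant 3 cancels)
= (n+1)/21
L = lim(n→∞) (n+1)/21 = ∞
L > 1 → series DIVERGES

Diverges (ratio test: L = ∞ > 1)


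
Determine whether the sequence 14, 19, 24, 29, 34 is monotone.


Differences: 5, 5, 5, 5
All differences > 0 → strictly INCREASING

Monotonically increasing


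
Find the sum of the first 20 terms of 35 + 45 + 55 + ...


aₙ = 35 + (20-1)×10 = 225
Sₙ = n(a₁+aₙ)/2 = 20×(35+225)/2
= 20×260/2 = 2600

S_20 = 2600


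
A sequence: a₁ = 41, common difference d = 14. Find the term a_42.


aₙ = a₁ + (n-1)d
= 41 + (42-1)×14
= 41 + 574
= 615

a_42 = 615


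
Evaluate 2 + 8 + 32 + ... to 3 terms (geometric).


Sₙ = 2×(4^3 - 1)/(4 - 1)
= 2×(64 - 1)/3
= 2×63/3
= 42

S_3 = 42


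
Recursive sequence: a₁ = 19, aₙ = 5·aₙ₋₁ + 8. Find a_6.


Computing step by step:
a_1 = 19
a_2 = 103
a_3 = 523
a_4 = 2623
a_5 = 13123
a_6 = 65623


a_6 = 65623


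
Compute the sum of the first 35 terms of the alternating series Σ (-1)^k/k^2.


S = -1 + 1/4 - 1/9 + 1/16 - 1/25 + 1/36 - 1/49 + 1/64 ± ...
= -0.8229
(Full series converges to -π²/12 ≈ -0.8225)

S_35 = -0.8229


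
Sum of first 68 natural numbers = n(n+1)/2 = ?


n(n+1)/2 = 68×69/2 = 4692/2 = 2346

Σk = 2346


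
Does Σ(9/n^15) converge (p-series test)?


p-series test: Σ c/n^p converges if p > 1, diverges if p ≤ 1 (constant c > 0 doesn't affect convergence).
p = 15
15 > 1 → CONVERGES

Converges (p = 15 > 1)


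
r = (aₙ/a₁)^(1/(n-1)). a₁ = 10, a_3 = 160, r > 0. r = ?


r^(n-1) = aₙ/a₁
r^2 = 160/10 = 16
r = 16^(1/2)
= ±4; taking r > 0 gives r = 4

r = 4


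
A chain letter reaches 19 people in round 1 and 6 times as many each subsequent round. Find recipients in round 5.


aₙ = a₁·r^(n-1)
= 19×6^4
= 19×1296
= 24624

a_5 = 24624


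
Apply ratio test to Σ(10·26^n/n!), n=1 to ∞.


aₙ = 10·26^n/n!
a_{n+1}/aₙ = 26^(n+1)/(n+1)! × n!/26^n  (constant 10 cancels)
= 26/(n+1)
L = lim(n→∞) 26/(n+1) = 0
L < 1 → series CONVERGES

Converges (ratio test: L = 0 < 1)


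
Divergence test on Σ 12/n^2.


lim(n→∞) 12/n^2 = 0
lim aₙ = 0 → nth-term test is INCONCLUSIVE
(Need other tests; this is actually a convergent p-series with p=2 > 1)

Inconclusive (lim aₙ = 0; need another test)


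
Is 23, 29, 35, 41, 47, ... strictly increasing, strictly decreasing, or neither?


Differences: 6, 6, 6, 6
All differences > 0 → strictly INCREASING

Monotonically increasing


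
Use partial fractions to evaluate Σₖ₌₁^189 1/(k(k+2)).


1/(k(k+2)) = (1/2)·(1/k - 1/(k+2)) (partial fractions)
Telescoping: Σ = (1/2)·(1 + 1/2 - 1/190 - 1/191) = 27027/36290

Sum = 27027/36290


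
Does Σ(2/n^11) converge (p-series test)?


p-series test: Σ c/n^p converges if p > 1, diverges if p ≤ 1 (constant c > 0 doesn't affect convergence).
p = 11
11 > 1 → CONVERGES

Converges (p = 11 > 1)


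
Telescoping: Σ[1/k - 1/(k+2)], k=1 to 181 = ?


Telescoping with gap 2: two head and two tail terms survive.
= (1 + 1/2) - (1/182 + 1/183)
= 3/2 - 1/182 - 1/183 = 24797/16653

Sum = 24797/16653


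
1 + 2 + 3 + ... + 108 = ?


n(n+1)/2 = 108×109/2 = 11772/2 = 5886

Σk = 5886


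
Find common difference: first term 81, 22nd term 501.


d = (aₙ - a₁)/(n-1)
= (501 - 81)/(22-1)
= 420/21 = 20

d = 20


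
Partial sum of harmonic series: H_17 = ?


H_17 = 1/1 + 1/2 + 1/3 + ... + 1/17
= 42142223/12252240
≈ 3.4396

H_17 = 42142223/12252240 ≈ 3.4396


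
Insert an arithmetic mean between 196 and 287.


AM = (196 + 287)/2 = 483/2 = 241.5

AM = 241.5


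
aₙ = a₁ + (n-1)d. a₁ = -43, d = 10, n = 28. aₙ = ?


aₙ = a₁ + (n-1)d
= -43 + (28-1)×10
= -43 + 270
= 227

a_28 = 227
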